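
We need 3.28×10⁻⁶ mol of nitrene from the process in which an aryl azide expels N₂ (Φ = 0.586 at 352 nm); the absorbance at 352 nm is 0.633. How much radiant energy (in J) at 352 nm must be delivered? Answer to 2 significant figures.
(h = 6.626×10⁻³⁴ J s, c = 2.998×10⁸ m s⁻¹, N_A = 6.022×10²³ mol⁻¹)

2.5 J

Photons that must be absorbed: 3.28×10⁻⁶ / 0.586 = 5.597×10⁻⁶ mol.
Fraction absorbed: 1 − 10^(−0.633) = 0.7672.
Incident photons needed: 5.597×10⁻⁶ / 0.7672 = 7.295×10⁻⁶ mol.
Photon energy: hc/λ = 5.643×10⁻¹⁹ J; per mole, 3.398×10⁵ J mol⁻¹.
Energy required: 7.295×10⁻⁶ × 3.398×10⁵ = 2.5 J.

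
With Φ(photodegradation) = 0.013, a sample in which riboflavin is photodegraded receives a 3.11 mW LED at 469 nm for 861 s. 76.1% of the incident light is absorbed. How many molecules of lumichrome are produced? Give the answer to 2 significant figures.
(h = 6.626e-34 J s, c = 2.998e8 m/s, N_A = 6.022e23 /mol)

Photon energy at 469 nm: hc/λ = (6.626e-34)(2.998e8)/(469e-9) = 4.236e-19 J.
Energy delivered: (3.11 mW)(861 s) = 2.678 J.
Photons incident: 2.678 / 4.236e-19 = 6.322e18, i.e. 6.322e18/6.022e23 = 1.050e-5 mol.
Photons absorbed: 0.761 × 1.050e-5 = 7.990e-6 mol.
Product: Φ × n_abs = 0.013 × 7.990e-6 = 1.039e-7 mol.
As a count: 1.039e-7 × 6.022e23 = 6.3e16.

6.3e16 molecules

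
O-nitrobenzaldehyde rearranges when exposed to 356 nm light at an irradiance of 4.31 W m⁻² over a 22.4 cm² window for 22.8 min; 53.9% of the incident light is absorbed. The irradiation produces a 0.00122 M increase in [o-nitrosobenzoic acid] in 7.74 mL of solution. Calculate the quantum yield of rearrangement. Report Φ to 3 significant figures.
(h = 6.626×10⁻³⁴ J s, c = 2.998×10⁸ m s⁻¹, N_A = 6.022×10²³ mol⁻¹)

Product: (0.00122 M)(0.00774 L) = 9.443×10⁻⁶ mol.
Photon energy at 356 nm: hc/λ = (6.626×10⁻³⁴)(2.998×10⁸)/(356×10⁻⁹) = 5.580×10⁻¹⁹ J.
Energy delivered: (4.31 W m⁻²)(22.4×10⁻⁴ m²)(1368 s) = 13.21 J.
Photons incident: 13.21 / 5.580×10⁻¹⁹ = 2.367×10¹⁹, i.e. 2.367×10¹⁹/6.022×10²³ = 3.931×10⁻⁵ mol.
Photons absorbed: 0.539 × 3.931×10⁻⁵ = 2.119×10⁻⁵ mol.
Φ = 9.443×10⁻⁶ mol / 2.119×10⁻⁵ mol photons = 0.446.

Φ = 0.446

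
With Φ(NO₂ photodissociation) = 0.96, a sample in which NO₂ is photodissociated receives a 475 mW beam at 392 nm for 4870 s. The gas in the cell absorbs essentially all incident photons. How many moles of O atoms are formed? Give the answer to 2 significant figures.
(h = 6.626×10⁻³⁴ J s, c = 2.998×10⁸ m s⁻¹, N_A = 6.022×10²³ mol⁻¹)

Photon energy at 392 nm: hc/λ = (6.626×10⁻³⁴)(2.998×10⁸)/(392×10⁻⁹) = 5.068×10⁻¹⁹ J.
Energy delivered: (475 mW)(4870 s) = 2313 J.
Photons incident: 2313 / 5.068×10⁻¹⁹ = 4.564×10²¹, i.e. 4.564×10²¹/6.022×10²³ = 0.007579 mol.
Product: Φ × n_abs = 0.96 × 0.007579 = 0.007276 mol.

0.0073 mol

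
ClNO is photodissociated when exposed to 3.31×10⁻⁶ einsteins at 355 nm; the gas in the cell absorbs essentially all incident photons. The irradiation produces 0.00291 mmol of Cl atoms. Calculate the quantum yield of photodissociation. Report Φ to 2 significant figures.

Product: 0.00291 mmol = 2.91×10⁻⁶ mol.
Φ = 2.91×10⁻⁶ mol / 3.31×10⁻⁶ mol photons = 0.88.

Φ = 0.88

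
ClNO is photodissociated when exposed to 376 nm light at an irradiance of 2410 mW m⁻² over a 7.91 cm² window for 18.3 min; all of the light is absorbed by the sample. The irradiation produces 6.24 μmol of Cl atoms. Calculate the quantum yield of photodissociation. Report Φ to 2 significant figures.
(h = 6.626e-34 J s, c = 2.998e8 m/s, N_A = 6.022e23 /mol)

Product: 6.24 μmol = 6.24e-6 mol.
Photon energy at 376 nm: hc/λ = (6.626e-34)(2.998e8)/(376e-9) = 5.283e-19 J.
Energy delivered: (2410 mW m⁻²)(7.91e-4 m²)(1098 s) = 2.093 J.
Photons incident: 2.093 / 5.283e-19 = 3.962e18, i.e. 3.962e18/6.022e23 = 6.579e-6 mol.
Φ = 6.24e-6 mol / 6.579e-6 mol photons = 0.95.

Φ = 0.95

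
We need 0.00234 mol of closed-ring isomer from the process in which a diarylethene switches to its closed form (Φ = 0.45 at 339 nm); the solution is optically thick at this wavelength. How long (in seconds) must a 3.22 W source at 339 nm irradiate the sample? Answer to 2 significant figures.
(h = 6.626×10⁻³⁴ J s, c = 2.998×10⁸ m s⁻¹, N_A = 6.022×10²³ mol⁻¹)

t ≈ 570 s

Photons that must be absorbed: 0.00234 / 0.45 = 0.005200 mol.
Photon energy: hc/λ = 5.860×10⁻¹⁹ J; per mole, 3.529×10⁵ J mol⁻¹.
Energy required: 0.005200 × 3.529×10⁵ = 1835 J.
Time: 1835 J / 3.22 W = 570 s.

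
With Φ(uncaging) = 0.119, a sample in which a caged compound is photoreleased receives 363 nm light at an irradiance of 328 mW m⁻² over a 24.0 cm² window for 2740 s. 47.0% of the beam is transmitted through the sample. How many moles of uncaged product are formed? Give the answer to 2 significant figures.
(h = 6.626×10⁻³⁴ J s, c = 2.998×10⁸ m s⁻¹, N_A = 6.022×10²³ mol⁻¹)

4.1×10⁻⁷ mol

Photon energy at 363 nm: hc/λ = (6.626×10⁻³⁴)(2.998×10⁸)/(363×10⁻⁹) = 5.472×10⁻¹⁹ J.
Energy delivered: (328 mW m⁻²)(24.0×10⁻⁴ m²)(2740 s) = 2.157 J.
Photons incident: 2.157 / 5.472×10⁻¹⁹ = 3.942×10¹⁸, i.e. 3.942×10¹⁸/6.022×10²³ = 6.546×10⁻⁶ mol.
Fraction absorbed: 1 − 47.0/100 = 0.5300.
Photons absorbed: 0.5300 × 6.546×10⁻⁶ = 3.469×10⁻⁶ mol.
Product: Φ × n_abs = 0.119 × 3.469×10⁻⁶ = 4.128×10⁻⁷ mol.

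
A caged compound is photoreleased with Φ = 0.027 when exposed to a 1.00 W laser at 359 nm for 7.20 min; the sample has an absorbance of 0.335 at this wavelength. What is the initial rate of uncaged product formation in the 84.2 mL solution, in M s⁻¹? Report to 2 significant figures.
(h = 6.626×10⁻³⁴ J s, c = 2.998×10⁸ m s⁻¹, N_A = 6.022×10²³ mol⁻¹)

5.2×10⁻⁷ M s⁻¹

Photon energy at 359 nm: hc/λ = (6.626×10⁻³⁴)(2.998×10⁸)/(359×10⁻⁹) = 5.533×10⁻¹⁹ J.
Energy delivered: (1.00 W)(432 s) = 432.0 J.
Photons incident: 432.0 / 5.533×10⁻¹⁹ = 7.808×10²⁰, i.e. 7.808×10²⁰/6.022×10²³ = 0.001297 mol.
Fraction absorbed: 1 − 10^(−0.335) = 0.5376.
Photons absorbed: 0.5376 × 0.001297 = 6.973×10⁻⁴ mol.
Product formed: 0.027 × 6.973×10⁻⁴ = 1.883×10⁻⁵ mol.
Rate: 1.883×10⁻⁵ mol / (432 s × 0.0842 L) = 5.2×10⁻⁷ M s⁻¹.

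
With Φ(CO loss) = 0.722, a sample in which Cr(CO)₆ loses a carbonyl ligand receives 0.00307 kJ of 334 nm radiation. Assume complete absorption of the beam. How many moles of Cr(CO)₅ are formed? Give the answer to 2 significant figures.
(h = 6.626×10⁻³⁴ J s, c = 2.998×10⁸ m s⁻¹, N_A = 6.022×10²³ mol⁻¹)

6.2×10⁻⁶ mol

Photon energy at 334 nm: hc/λ = (6.626×10⁻³⁴)(2.998×10⁸)/(334×10⁻⁹) = 5.948×10⁻¹⁹ J.
Incident energy: 0.00307 kJ = 3.07 J.
Photons incident: 3.07 / 5.948×10⁻¹⁹ = 5.161×10¹⁸, i.e. 5.161×10¹⁸/6.022×10²³ = 8.570×10⁻⁶ mol.
Product: Φ × n_abs = 0.722 × 8.570×10⁻⁶ = 6.188×10⁻⁶ mol.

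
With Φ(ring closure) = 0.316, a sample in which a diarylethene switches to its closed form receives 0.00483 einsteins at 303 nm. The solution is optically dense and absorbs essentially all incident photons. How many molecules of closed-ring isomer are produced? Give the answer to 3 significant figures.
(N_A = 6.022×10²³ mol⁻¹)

Product: Φ × n_abs = 0.316 × 0.00483 = 0.001526 mol.
As a count: 0.001526 × 6.022×10²³ = 9.19×10²⁰.

9.19×10²⁰ molecules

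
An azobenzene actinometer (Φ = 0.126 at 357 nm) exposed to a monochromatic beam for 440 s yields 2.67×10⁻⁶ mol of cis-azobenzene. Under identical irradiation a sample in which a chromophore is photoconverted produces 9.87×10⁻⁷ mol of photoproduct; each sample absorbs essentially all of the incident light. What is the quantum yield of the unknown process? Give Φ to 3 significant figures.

Photons absorbed by the actinometer: 2.67×10⁻⁶ / 0.126 = 2.119×10⁻⁵ mol.
Φ(unknown) = 9.87×10⁻⁷ / 2.119×10⁻⁵ = 0.0466.

Φ = 0.0466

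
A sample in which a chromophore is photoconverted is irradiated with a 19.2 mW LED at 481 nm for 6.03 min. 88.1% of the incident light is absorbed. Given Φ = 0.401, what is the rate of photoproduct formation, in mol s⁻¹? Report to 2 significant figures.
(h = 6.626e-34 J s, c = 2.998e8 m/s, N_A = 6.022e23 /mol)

2.7e-8 mol s⁻¹

Photon energy at 481 nm: hc/λ = (6.626e-34)(2.998e8)/(481e-9) = 4.130e-19 J.
Energy delivered: (19.2 mW)(361.8 s) = 6.947 J.
Photons incident: 6.947 / 4.130e-19 = 1.682e19, i.e. 1.682e19/6.022e23 = 2.793e-5 mol.
Photons absorbed: 0.881 × 2.793e-5 = 2.461e-5 mol.
Product formed: 0.401 × 2.461e-5 = 9.869e-6 mol.
Rate: 9.869e-6 / 361.8 s = 2.7e-8 mol s⁻¹.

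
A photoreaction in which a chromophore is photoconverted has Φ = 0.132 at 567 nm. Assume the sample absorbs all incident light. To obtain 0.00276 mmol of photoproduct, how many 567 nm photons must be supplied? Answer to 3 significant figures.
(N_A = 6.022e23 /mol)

Product: 0.00276 mmol = 2.76e-6 mol.
Photons that must be absorbed: 2.76e-6 / 0.132 = 2.091e-5 mol.
Photon count: 2.091e-5 × 6.022e23 = 1.26e19.

1.26e19 photons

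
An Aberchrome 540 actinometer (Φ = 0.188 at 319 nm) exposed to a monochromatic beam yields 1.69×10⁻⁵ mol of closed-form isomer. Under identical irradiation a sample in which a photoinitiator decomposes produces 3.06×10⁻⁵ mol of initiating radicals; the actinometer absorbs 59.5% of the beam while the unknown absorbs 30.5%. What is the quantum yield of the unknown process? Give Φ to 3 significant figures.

Photons absorbed by the actinometer: 1.69×10⁻⁵ / 0.188 = 8.989×10⁻⁵ mol.
Incident flux: 8.989×10⁻⁵ / 0.595 = 1.511×10⁻⁴ einstein.
Absorbed by unknown: 0.305 × 1.511×10⁻⁴ = 4.609×10⁻⁵ mol.
Φ(unknown) = 3.06×10⁻⁵ / 4.609×10⁻⁵ = 0.664.

Φ = 0.664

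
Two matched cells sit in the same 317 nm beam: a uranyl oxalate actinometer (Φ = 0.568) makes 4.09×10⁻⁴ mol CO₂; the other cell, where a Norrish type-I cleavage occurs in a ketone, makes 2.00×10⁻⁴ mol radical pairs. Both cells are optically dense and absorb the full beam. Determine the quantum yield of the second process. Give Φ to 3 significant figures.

Φ = 0.278

Photons absorbed by the actinometer: 4.09×10⁻⁴ / 0.568 = 7.201×10⁻⁴ mol.
Φ(unknown) = 2.00×10⁻⁴ / 7.201×10⁻⁴ = 0.278.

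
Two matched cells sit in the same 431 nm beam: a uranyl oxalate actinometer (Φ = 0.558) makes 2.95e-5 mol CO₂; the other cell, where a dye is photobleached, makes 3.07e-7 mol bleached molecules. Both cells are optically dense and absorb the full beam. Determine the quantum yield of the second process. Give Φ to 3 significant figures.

Φ = 0.00581

Photons absorbed by the actinometer: 2.95e-5 / 0.558 = 5.287e-5 mol.
Φ(unknown) = 3.07e-7 / 5.287e-5 = 0.00581.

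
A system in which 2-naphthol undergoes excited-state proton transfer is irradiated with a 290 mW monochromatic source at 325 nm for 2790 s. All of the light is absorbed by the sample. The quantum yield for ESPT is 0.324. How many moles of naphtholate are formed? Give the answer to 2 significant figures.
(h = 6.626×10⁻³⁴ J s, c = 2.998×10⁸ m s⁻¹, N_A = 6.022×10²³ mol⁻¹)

7.1×10⁻⁴ mol

Photon energy at 325 nm: hc/λ = (6.626×10⁻³⁴)(2.998×10⁸)/(325×10⁻⁹) = 6.112×10⁻¹⁹ J.
Energy delivered: (290 mW)(2790 s) = 809.1 J.
Photons incident: 809.1 / 6.112×10⁻¹⁹ = 1.324×10²¹, i.e. 1.324×10²¹/6.022×10²³ = 0.002199 mol.
Product: Φ × n_abs = 0.324 × 0.002199 = 7.125×10⁻⁴ mol.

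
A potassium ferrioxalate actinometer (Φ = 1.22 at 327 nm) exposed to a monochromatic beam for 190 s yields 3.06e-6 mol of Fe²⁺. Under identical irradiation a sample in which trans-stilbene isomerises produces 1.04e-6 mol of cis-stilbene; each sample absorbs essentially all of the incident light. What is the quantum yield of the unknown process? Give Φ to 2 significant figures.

Photons absorbed by the actinometer: 3.06e-6 / 1.22 = 2.508e-6 mol.
Φ(unknown) = 1.04e-6 / 2.508e-6 = 0.41.

Φ = 0.41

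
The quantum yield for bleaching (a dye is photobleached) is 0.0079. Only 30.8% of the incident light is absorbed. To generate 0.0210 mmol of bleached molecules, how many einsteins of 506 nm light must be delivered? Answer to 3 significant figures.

0.00863 einstein

Product: 0.0210 mmol = 2.10×10⁻⁵ mol.
Photons that must be absorbed: 2.10×10⁻⁵ / 0.0079 = 0.002658 mol.
Incident photons needed: 0.002658 / 0.308 = 0.008630 mol.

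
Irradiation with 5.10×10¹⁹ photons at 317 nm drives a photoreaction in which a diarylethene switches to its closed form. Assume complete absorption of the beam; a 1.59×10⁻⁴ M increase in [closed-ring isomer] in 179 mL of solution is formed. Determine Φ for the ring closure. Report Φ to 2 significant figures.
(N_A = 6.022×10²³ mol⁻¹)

Product: (1.59×10⁻⁴ M)(0.179 L) = 2.846×10⁻⁵ mol.
Moles of photons: 5.10×10¹⁹ / 6.022×10²³ = 8.469×10⁻⁵ mol.
Φ = 2.846×10⁻⁵ mol / 8.469×10⁻⁵ mol photons = 0.34.

Φ = 0.34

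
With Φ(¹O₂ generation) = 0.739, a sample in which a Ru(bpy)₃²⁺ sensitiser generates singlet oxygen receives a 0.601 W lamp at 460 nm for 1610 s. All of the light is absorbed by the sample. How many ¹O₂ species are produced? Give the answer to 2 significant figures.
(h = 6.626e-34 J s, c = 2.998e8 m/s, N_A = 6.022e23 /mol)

1.7e21 species

Photon energy at 460 nm: hc/λ = (6.626e-34)(2.998e8)/(460e-9) = 4.318e-19 J.
Energy delivered: (0.601 W)(1610 s) = 967.6 J.
Photons incident: 967.6 / 4.318e-19 = 2.241e21, i.e. 2.241e21/6.022e23 = 0.003721 mol.
Product: Φ × n_abs = 0.739 × 0.003721 = 0.002750 mol.
As a count: 0.002750 × 6.022e23 = 1.7e21.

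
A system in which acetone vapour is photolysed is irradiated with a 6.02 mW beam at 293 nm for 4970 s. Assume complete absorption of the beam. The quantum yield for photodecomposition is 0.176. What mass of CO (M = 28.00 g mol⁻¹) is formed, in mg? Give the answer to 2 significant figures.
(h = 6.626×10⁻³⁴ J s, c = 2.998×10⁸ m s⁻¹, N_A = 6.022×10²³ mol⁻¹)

Photon energy at 293 nm: hc/λ = (6.626×10⁻³⁴)(2.998×10⁸)/(293×10⁻⁹) = 6.780×10⁻¹⁹ J.
Energy delivered: (6.02 mW)(4970 s) = 29.92 J.
Photons incident: 29.92 / 6.780×10⁻¹⁹ = 4.413×10¹⁹, i.e. 4.413×10¹⁹/6.022×10²³ = 7.328×10⁻⁵ mol.
Product: Φ × n_abs = 0.176 × 7.328×10⁻⁵ = 1.290×10⁻⁵ mol.
Mass: 1.290×10⁻⁵ × 28.00 = 3.612×10⁻⁴ g = 0.36 mg.

0.36 mg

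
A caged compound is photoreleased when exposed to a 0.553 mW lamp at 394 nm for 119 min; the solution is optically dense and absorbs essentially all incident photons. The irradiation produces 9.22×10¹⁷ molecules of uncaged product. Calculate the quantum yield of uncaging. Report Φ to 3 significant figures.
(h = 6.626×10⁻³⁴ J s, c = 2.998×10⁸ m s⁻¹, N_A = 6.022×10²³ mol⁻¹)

Product: 9.22×10¹⁷ / 6.022×10²³ = 1.531×10⁻⁶ mol.
Photon energy at 394 nm: hc/λ = (6.626×10⁻³⁴)(2.998×10⁸)/(394×10⁻⁹) = 5.042×10⁻¹⁹ J.
Energy delivered: (0.553 mW)(7140 s) = 3.948 J.
Photons incident: 3.948 / 5.042×10⁻¹⁹ = 7.830×10¹⁸, i.e. 7.830×10¹⁸/6.022×10²³ = 1.300×10⁻⁵ mol.
Φ = 1.531×10⁻⁶ mol / 1.300×10⁻⁵ mol photons = 0.118.

Φ = 0.118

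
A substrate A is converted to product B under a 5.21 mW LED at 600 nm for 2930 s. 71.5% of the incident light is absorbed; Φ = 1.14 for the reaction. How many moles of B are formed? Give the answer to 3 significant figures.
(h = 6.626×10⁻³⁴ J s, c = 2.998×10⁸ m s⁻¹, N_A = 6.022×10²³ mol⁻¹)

Photon energy at 600 nm: hc/λ = (6.626×10⁻³⁴)(2.998×10⁸)/(600×10⁻⁹) = 3.311×10⁻¹⁹ J.
Energy delivered: (5.21 mW)(2930 s) = 15.27 J.
Photons incident: 15.27 / 3.311×10⁻¹⁹ = 4.612×10¹⁹, i.e. 4.612×10¹⁹/6.022×10²³ = 7.659×10⁻⁵ mol.
Photons absorbed: 0.715 × 7.659×10⁻⁵ = 5.476×10⁻⁵ mol.
Product: Φ × n_abs = 1.14 × 5.476×10⁻⁵ = 6.243×10⁻⁵ mol.

6.24×10⁻⁵ mol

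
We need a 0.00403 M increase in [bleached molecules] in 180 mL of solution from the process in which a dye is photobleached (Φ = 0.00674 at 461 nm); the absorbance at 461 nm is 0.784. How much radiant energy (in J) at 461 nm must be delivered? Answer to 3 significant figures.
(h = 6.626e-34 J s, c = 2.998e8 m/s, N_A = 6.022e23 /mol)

Product: (0.00403 M)(0.18 L) = 7.254e-4 mol.
Photons that must be absorbed: 7.254e-4 / 0.00674 = 0.1076 mol.
Fraction absorbed: 1 − 10^(−0.784) = 0.8356.
Incident photons needed: 0.1076 / 0.8356 = 0.1288 mol.
Photon energy: hc/λ = 4.309e-19 J; per mole, 2.595e5 J mol⁻¹.
Energy required: 0.1288 × 2.595e5 = 3.34e4 J.

3.34e4 J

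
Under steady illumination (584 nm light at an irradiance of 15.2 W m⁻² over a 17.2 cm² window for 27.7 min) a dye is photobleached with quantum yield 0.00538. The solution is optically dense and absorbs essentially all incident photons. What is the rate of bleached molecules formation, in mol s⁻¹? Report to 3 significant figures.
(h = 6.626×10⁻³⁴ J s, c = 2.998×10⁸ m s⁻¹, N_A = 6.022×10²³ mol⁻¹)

Photon energy at 584 nm: hc/λ = (6.626×10⁻³⁴)(2.998×10⁸)/(584×10⁻⁹) = 3.401×10⁻¹⁹ J.
Energy delivered: (15.2 W m⁻²)(17.2×10⁻⁴ m²)(1662 s) = 43.45 J.
Photons incident: 43.45 / 3.401×10⁻¹⁹ = 1.278×10²⁰, i.e. 1.278×10²⁰/6.022×10²³ = 2.122×10⁻⁴ mol.
Product formed: 0.00538 × 2.122×10⁻⁴ = 1.142×10⁻⁶ mol.
Rate: 1.142×10⁻⁶ / 1662 s = 6.87×10⁻¹⁰ mol s⁻¹.

6.87×10⁻¹⁰ mol s⁻¹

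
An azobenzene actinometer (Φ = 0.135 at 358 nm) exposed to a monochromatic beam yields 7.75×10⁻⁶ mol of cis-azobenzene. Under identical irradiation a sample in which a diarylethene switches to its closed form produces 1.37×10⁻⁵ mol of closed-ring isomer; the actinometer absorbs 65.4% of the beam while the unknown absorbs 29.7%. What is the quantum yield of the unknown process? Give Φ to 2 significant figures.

Φ = 0.53

Photons absorbed by the actinometer: 7.75×10⁻⁶ / 0.135 = 5.741×10⁻⁵ mol.
Incident flux: 5.741×10⁻⁵ / 0.654 = 8.778×10⁻⁵ einstein.
Absorbed by unknown: 0.297 × 8.778×10⁻⁵ = 2.607×10⁻⁵ mol.
Φ(unknown) = 1.37×10⁻⁵ / 2.607×10⁻⁵ = 0.53.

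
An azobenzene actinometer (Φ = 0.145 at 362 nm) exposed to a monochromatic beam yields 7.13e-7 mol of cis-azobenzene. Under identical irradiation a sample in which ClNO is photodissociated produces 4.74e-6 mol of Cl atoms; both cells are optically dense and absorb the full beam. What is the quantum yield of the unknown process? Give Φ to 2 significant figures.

Φ = 0.96

Photons absorbed by the actinometer: 7.13e-7 / 0.145 = 4.917e-6 mol.
Φ(unknown) = 4.74e-6 / 4.917e-6 = 0.96.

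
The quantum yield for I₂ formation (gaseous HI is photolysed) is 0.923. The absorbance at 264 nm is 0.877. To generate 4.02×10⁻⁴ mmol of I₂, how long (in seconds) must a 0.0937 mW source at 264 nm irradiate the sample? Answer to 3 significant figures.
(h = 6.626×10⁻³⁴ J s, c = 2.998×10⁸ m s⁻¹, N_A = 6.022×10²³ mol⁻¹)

t ≈ 2430 s

Product: 4.02×10⁻⁴ mmol = 4.02×10⁻⁷ mol.
Photons that must be absorbed: 4.02×10⁻⁷ / 0.923 = 4.355×10⁻⁷ mol.
Fraction absorbed: 1 − 10^(−0.877) = 0.8673.
Incident photons needed: 4.355×10⁻⁷ / 0.8673 = 5.021×10⁻⁷ mol.
Photon energy: hc/λ = 7.525×10⁻¹⁹ J; per mole, 4.532×10⁵ J mol⁻¹.
Energy required: 5.021×10⁻⁷ × 4.532×10⁵ = 0.2276 J.
Time: 0.2276 J / 9.37e-05 W = 2430 s.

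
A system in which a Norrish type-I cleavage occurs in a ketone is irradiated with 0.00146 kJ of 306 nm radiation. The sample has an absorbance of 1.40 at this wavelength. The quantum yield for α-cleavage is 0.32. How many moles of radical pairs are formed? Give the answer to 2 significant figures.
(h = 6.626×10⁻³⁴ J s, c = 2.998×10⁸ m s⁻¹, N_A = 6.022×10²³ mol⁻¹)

1.1×10⁻⁶ mol

Photon energy at 306 nm: hc/λ = (6.626×10⁻³⁴)(2.998×10⁸)/(306×10⁻⁹) = 6.492×10⁻¹⁹ J.
Incident energy: 0.00146 kJ = 1.46 J.
Photons incident: 1.46 / 6.492×10⁻¹⁹ = 2.249×10¹⁸, i.e. 2.249×10¹⁸/6.022×10²³ = 3.735×10⁻⁶ mol.
Fraction absorbed: 1 − 10^(−1.40) = 0.9602.
Photons absorbed: 0.9602 × 3.735×10⁻⁶ = 3.586×10⁻⁶ mol.
Product: Φ × n_abs = 0.32 × 3.586×10⁻⁶ = 1.148×10⁻⁶ mol.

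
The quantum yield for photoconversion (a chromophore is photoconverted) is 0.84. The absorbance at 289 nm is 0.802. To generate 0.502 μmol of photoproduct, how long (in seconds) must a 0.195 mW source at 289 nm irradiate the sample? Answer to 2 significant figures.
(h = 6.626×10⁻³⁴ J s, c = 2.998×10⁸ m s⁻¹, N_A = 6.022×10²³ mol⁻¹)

t ≈ 1500 s

Product: 0.502 μmol = 5.02×10⁻⁷ mol.
Photons that must be absorbed: 5.02×10⁻⁷ / 0.84 = 5.976×10⁻⁷ mol.
Fraction absorbed: 1 − 10^(−0.802) = 0.8422.
Incident photons needed: 5.976×10⁻⁷ / 0.8422 = 7.096×10⁻⁷ mol.
Photon energy: hc/λ = 6.874×10⁻¹⁹ J; per mole, 4.140×10⁵ J mol⁻¹.
Energy required: 7.096×10⁻⁷ × 4.140×10⁵ = 0.2938 J.
Time: 0.2938 J / 0.000195 W = 1500 s.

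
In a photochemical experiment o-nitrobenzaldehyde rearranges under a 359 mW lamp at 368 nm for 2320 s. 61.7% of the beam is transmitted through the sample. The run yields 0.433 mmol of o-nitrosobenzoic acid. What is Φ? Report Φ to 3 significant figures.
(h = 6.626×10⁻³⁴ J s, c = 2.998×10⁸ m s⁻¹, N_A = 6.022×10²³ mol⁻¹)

Product: 0.433 mmol = 4.33×10⁻⁴ mol.
Photon energy at 368 nm: hc/λ = (6.626×10⁻³⁴)(2.998×10⁸)/(368×10⁻⁹) = 5.398×10⁻¹⁹ J.
Energy delivered: (359 mW)(2320 s) = 832.9 J.
Photons incident: 832.9 / 5.398×10⁻¹⁹ = 1.543×10²¹, i.e. 1.543×10²¹/6.022×10²³ = 0.002562 mol.
Fraction absorbed: 1 − 61.7/100 = 0.3830.
Photons absorbed: 0.3830 × 0.002562 = 9.812×10⁻⁴ mol.
Φ = 4.33×10⁻⁴ mol / 9.812×10⁻⁴ mol photons = 0.441.

Φ = 0.441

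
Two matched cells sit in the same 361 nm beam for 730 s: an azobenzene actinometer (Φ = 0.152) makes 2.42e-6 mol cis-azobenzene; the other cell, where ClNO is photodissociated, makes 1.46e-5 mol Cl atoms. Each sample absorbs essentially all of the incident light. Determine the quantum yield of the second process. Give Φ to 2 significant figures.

Φ = 0.92

Photons absorbed by the actinometer: 2.42e-6 / 0.152 = 1.592e-5 mol.
Φ(unknown) = 1.46e-5 / 1.592e-5 = 0.92.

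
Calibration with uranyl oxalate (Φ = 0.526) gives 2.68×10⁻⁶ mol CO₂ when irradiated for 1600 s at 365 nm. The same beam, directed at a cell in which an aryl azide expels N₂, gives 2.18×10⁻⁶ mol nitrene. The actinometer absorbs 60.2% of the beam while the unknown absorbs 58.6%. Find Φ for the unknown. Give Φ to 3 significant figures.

Photons absorbed by the actinometer: 2.68×10⁻⁶ / 0.526 = 5.095×10⁻⁶ mol.
Incident flux: 5.095×10⁻⁶ / 0.602 = 8.463×10⁻⁶ einstein.
Absorbed by unknown: 0.586 × 8.463×10⁻⁶ = 4.959×10⁻⁶ mol.
Φ(unknown) = 2.18×10⁻⁶ / 4.959×10⁻⁶ = 0.440.

Φ = 0.440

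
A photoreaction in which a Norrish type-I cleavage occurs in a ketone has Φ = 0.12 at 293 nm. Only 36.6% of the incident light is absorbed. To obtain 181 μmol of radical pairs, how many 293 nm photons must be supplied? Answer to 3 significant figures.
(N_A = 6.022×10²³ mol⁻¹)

2.48×10²¹ photons

Product: 181 μmol = 1.81×10⁻⁴ mol.
Photons that must be absorbed: 1.81×10⁻⁴ / 0.12 = 0.001508 mol.
Incident photons needed: 0.001508 / 0.366 = 0.004120 mol.
Photon count: 0.004120 × 6.022×10²³ = 2.48×10²¹.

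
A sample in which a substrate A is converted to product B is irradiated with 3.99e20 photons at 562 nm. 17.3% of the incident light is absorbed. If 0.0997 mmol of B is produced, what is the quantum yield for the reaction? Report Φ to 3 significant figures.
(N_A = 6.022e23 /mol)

Product: 0.0997 mmol = 9.97e-5 mol.
Moles of photons: 3.99e20 / 6.022e23 = 6.626e-4 mol.
Photons absorbed: 0.173 × 6.626e-4 = 1.146e-4 mol.
Φ = 9.97e-5 mol / 1.146e-4 mol photons = 0.870.

Φ = 0.870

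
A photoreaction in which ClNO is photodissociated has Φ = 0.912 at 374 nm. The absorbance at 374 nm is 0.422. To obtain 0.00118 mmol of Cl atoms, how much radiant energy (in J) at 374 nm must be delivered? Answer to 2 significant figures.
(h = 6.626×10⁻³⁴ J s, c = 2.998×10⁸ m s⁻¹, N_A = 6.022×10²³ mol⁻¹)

Product: 0.00118 mmol = 1.18×10⁻⁶ mol.
Photons that must be absorbed: 1.18×10⁻⁶ / 0.912 = 1.294×10⁻⁶ mol.
Fraction absorbed: 1 − 10^(−0.422) = 0.6216.
Incident photons needed: 1.294×10⁻⁶ / 0.6216 = 2.082×10⁻⁶ mol.
Photon energy: hc/λ = 5.311×10⁻¹⁹ J; per mole, 3.198×10⁵ J mol⁻¹.
Energy required: 2.082×10⁻⁶ × 3.198×10⁵ = 0.67 J.

0.67 J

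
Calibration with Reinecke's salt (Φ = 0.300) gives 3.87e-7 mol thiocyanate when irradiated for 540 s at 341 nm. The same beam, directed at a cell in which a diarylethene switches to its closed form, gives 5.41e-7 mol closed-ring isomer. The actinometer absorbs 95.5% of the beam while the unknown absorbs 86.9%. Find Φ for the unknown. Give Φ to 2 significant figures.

Photons absorbed by the actinometer: 3.87e-7 / 0.300 = 1.290e-6 mol.
Incident flux: 1.290e-6 / 0.955 = 1.351e-6 einstein.
Absorbed by unknown: 0.869 × 1.351e-6 = 1.174e-6 mol.
Φ(unknown) = 5.41e-7 / 1.174e-6 = 0.46.

Φ = 0.46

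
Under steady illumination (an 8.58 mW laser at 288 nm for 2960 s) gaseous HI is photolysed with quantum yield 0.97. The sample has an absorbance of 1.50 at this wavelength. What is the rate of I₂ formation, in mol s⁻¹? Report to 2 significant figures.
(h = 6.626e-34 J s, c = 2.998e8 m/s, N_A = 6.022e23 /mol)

Photon energy at 288 nm: hc/λ = (6.626e-34)(2.998e8)/(288e-9) = 6.897e-19 J.
Energy delivered: (8.58 mW)(2960 s) = 25.40 J.
Photons incident: 25.40 / 6.897e-19 = 3.683e19, i.e. 3.683e19/6.022e23 = 6.116e-5 mol.
Fraction absorbed: 1 − 10^(−1.50) = 0.9684.
Photons absorbed: 0.9684 × 6.116e-5 = 5.923e-5 mol.
Product formed: 0.97 × 5.923e-5 = 5.745e-5 mol.
Rate: 5.745e-5 / 2960 s = 1.9e-8 mol s⁻¹.

1.9e-8 mol s⁻¹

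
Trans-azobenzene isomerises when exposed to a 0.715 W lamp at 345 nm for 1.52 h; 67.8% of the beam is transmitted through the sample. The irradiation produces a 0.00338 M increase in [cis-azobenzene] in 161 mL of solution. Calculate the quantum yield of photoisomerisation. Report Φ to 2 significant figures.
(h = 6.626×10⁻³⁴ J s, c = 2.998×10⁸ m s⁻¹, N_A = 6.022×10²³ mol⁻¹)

Φ = 0.15

Product: (0.00338 M)(0.161 L) = 5.442×10⁻⁴ mol.
Photon energy at 345 nm: hc/λ = (6.626×10⁻³⁴)(2.998×10⁸)/(345×10⁻⁹) = 5.758×10⁻¹⁹ J.
Energy delivered: (0.715 W)(5472 s) = 3912 J.
Photons incident: 3912 / 5.758×10⁻¹⁹ = 6.794×10²¹, i.e. 6.794×10²¹/6.022×10²³ = 0.01128 mol.
Fraction absorbed: 1 − 67.8/100 = 0.3220.
Photons absorbed: 0.3220 × 0.01128 = 0.003632 mol.
Φ = 5.442×10⁻⁴ mol / 0.003632 mol photons = 0.15.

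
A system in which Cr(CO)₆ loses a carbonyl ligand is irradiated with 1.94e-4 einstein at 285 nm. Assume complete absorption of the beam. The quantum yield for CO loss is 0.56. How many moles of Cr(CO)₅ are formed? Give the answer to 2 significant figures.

Product: Φ × n_abs = 0.56 × 1.94e-4 = 1.086e-4 mol.

1.1e-4 mol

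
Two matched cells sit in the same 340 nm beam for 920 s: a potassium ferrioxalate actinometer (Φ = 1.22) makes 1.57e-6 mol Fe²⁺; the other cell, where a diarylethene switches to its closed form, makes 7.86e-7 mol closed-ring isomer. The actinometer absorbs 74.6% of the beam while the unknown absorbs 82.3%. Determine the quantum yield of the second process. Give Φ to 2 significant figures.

Φ = 0.55

Photons absorbed by the actinometer: 1.57e-6 / 1.22 = 1.287e-6 mol.
Incident flux: 1.287e-6 / 0.746 = 1.725e-6 einstein.
Absorbed by unknown: 0.823 × 1.725e-6 = 1.420e-6 mol.
Φ(unknown) = 7.86e-7 / 1.420e-6 = 0.55.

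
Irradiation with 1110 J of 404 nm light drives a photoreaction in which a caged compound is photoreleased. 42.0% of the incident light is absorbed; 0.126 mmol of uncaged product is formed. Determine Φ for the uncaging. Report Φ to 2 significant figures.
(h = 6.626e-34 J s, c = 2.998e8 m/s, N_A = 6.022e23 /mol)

Product: 0.126 mmol = 1.26e-4 mol.
Photon energy at 404 nm: hc/λ = (6.626e-34)(2.998e8)/(404e-9) = 4.917e-19 J.
Photons incident: 1110 / 4.917e-19 = 2.257e21, i.e. 2.257e21/6.022e23 = 0.003748 mol.
Photons absorbed: 0.420 × 0.003748 = 0.001574 mol.
Φ = 1.26e-4 mol / 0.001574 mol photons = 0.080.

Φ = 0.080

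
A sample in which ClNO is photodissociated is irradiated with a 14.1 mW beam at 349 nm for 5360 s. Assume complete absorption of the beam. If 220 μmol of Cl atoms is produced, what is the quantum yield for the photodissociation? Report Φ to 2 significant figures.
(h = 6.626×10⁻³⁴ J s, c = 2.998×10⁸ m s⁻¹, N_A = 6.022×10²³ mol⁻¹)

Φ = 1.0

Product: 220 μmol = 2.20×10⁻⁴ mol.
Photon energy at 349 nm: hc/λ = (6.626×10⁻³⁴)(2.998×10⁸)/(349×10⁻⁹) = 5.692×10⁻¹⁹ J.
Energy delivered: (14.1 mW)(5360 s) = 75.58 J.
Photons incident: 75.58 / 5.692×10⁻¹⁹ = 1.328×10²⁰, i.e. 1.328×10²⁰/6.022×10²³ = 2.205×10⁻⁴ mol.
Φ = 2.20×10⁻⁴ mol / 2.205×10⁻⁴ mol photons = 1.0.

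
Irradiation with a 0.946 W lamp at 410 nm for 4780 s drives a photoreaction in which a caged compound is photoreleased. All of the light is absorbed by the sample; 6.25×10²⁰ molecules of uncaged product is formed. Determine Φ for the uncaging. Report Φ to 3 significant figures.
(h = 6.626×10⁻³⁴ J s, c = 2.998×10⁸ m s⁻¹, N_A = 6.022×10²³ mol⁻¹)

Product: 6.25×10²⁰ / 6.022×10²³ = 0.001038 mol.
Photon energy at 410 nm: hc/λ = (6.626×10⁻³⁴)(2.998×10⁸)/(410×10⁻⁹) = 4.845×10⁻¹⁹ J.
Energy delivered: (0.946 W)(4780 s) = 4522 J.
Photons incident: 4522 / 4.845×10⁻¹⁹ = 9.333×10²¹, i.e. 9.333×10²¹/6.022×10²³ = 0.01550 mol.
Φ = 0.001038 mol / 0.01550 mol photons = 0.0670.

Φ = 0.0670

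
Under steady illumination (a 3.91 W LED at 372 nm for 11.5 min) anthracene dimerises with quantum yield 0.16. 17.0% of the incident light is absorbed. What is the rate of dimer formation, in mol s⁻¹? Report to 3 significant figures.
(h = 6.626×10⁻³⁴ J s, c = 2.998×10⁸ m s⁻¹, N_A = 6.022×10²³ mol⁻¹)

Photon energy at 372 nm: hc/λ = (6.626×10⁻³⁴)(2.998×10⁸)/(372×10⁻⁹) = 5.340×10⁻¹⁹ J.
Energy delivered: (3.91 W)(690 s) = 2698 J.
Photons incident: 2698 / 5.340×10⁻¹⁹ = 5.052×10²¹, i.e. 5.052×10²¹/6.022×10²³ = 0.008389 mol.
Photons absorbed: 0.170 × 0.008389 = 0.001426 mol.
Product formed: 0.16 × 0.001426 = 2.282×10⁻⁴ mol.
Rate: 2.282×10⁻⁴ / 690 s = 3.31×10⁻⁷ mol s⁻¹.

3.31×10⁻⁷ mol s⁻¹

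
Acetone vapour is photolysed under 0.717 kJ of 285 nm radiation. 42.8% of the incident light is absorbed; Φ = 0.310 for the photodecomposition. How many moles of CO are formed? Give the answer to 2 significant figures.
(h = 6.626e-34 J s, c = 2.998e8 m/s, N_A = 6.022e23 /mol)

Photon energy at 285 nm: hc/λ = (6.626e-34)(2.998e8)/(285e-9) = 6.970e-19 J.
Incident energy: 0.717 kJ = 717 J.
Photons incident: 717 / 6.970e-19 = 1.029e21, i.e. 1.029e21/6.022e23 = 0.001709 mol.
Photons absorbed: 0.428 × 0.001709 = 7.315e-4 mol.
Product: Φ × n_abs = 0.310 × 7.315e-4 = 2.268e-4 mol.

2.3e-4 mol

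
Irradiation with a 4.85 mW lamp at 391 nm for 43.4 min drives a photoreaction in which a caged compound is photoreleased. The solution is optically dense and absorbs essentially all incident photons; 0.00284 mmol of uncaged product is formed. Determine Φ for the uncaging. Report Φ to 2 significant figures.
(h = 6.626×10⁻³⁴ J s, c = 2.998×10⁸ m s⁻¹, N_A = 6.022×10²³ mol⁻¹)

Φ = 0.069

Product: 0.00284 mmol = 2.84×10⁻⁶ mol.
Photon energy at 391 nm: hc/λ = (6.626×10⁻³⁴)(2.998×10⁸)/(391×10⁻⁹) = 5.080×10⁻¹⁹ J.
Energy delivered: (4.85 mW)(2604 s) = 12.63 J.
Photons incident: 12.63 / 5.080×10⁻¹⁹ = 2.486×10¹⁹, i.e. 2.486×10¹⁹/6.022×10²³ = 4.128×10⁻⁵ mol.
Φ = 2.84×10⁻⁶ mol / 4.128×10⁻⁵ mol photons = 0.069.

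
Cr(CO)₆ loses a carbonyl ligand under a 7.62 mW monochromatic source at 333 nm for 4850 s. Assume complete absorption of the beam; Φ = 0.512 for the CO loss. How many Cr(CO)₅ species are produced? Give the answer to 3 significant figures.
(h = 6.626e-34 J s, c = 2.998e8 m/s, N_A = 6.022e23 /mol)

3.17e19 species

Photon energy at 333 nm: hc/λ = (6.626e-34)(2.998e8)/(333e-9) = 5.965e-19 J.
Energy delivered: (7.62 mW)(4850 s) = 36.96 J.
Photons incident: 36.96 / 5.965e-19 = 6.196e19, i.e. 6.196e19/6.022e23 = 1.029e-4 mol.
Product: Φ × n_abs = 0.512 × 1.029e-4 = 5.268e-5 mol.
As a count: 5.268e-5 × 6.022e23 = 3.17e19.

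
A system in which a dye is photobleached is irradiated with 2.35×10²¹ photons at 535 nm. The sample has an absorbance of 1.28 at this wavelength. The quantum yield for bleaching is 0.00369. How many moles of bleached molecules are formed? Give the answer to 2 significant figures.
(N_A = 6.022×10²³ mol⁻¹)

Moles of photons: 2.35×10²¹ / 6.022×10²³ = 0.003902 mol.
Fraction absorbed: 1 − 10^(−1.28) = 0.9475.
Photons absorbed: 0.9475 × 0.003902 = 0.003697 mol.
Product: Φ × n_abs = 0.00369 × 0.003697 = 1.364×10⁻⁵ mol.

1.4×10⁻⁵ mol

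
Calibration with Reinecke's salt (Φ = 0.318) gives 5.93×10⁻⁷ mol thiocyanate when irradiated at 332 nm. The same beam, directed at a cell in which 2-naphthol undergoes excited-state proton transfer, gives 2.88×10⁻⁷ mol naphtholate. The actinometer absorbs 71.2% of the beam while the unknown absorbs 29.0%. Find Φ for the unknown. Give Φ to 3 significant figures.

Φ = 0.379

Photons absorbed by the actinometer: 5.93×10⁻⁷ / 0.318 = 1.865×10⁻⁶ mol.
Incident flux: 1.865×10⁻⁶ / 0.712 = 2.619×10⁻⁶ einstein.
Absorbed by unknown: 0.290 × 2.619×10⁻⁶ = 7.595×10⁻⁷ mol.
Φ(unknown) = 2.88×10⁻⁷ / 7.595×10⁻⁷ = 0.379.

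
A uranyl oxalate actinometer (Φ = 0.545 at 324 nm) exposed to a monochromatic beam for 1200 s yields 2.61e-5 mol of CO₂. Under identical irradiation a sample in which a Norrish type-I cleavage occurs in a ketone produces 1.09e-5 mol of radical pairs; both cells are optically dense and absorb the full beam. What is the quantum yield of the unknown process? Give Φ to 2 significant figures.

Φ = 0.23

Photons absorbed by the actinometer: 2.61e-5 / 0.545 = 4.789e-5 mol.
Φ(unknown) = 1.09e-5 / 4.789e-5 = 0.23.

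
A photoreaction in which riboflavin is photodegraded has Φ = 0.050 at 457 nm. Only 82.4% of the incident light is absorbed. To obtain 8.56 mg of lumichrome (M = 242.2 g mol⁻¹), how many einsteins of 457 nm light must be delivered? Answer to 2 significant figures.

Product: 8.56 mg / 242.2 g mol⁻¹ = 3.534×10⁻⁵ mol.
Photons that must be absorbed: 3.534×10⁻⁵ / 0.050 = 7.068×10⁻⁴ mol.
Incident photons needed: 7.068×10⁻⁴ / 0.824 = 8.578×10⁻⁴ mol.

8.6×10⁻⁴ einstein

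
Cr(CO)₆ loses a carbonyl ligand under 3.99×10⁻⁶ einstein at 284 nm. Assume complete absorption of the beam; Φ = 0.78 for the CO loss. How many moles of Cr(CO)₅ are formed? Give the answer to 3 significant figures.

Product: Φ × n_abs = 0.78 × 3.99×10⁻⁶ = 3.112×10⁻⁶ mol.

3.11×10⁻⁶ mol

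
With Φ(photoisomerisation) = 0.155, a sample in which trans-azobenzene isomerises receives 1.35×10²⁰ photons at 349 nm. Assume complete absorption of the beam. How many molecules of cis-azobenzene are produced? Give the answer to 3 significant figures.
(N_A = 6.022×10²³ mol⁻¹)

Moles of photons: 1.35×10²⁰ / 6.022×10²³ = 2.242×10⁻⁴ mol.
Product: Φ × n_abs = 0.155 × 2.242×10⁻⁴ = 3.475×10⁻⁵ mol.
As a count: 3.475×10⁻⁵ × 6.022×10²³ = 2.09×10¹⁹.

2.09×10¹⁹ molecules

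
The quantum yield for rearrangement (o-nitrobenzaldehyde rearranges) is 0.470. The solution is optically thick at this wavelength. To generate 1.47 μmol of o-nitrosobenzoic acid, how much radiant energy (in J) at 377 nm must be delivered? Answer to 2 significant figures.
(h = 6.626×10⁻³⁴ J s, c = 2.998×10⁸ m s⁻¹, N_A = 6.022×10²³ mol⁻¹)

Product: 1.47 μmol = 1.47×10⁻⁶ mol.
Photons that must be absorbed: 1.47×10⁻⁶ / 0.470 = 3.128×10⁻⁶ mol.
Photon energy: hc/λ = 5.269×10⁻¹⁹ J; per mole, 3.173×10⁵ J mol⁻¹.
Energy required: 3.128×10⁻⁶ × 3.173×10⁵ = 0.99 J.

0.99 J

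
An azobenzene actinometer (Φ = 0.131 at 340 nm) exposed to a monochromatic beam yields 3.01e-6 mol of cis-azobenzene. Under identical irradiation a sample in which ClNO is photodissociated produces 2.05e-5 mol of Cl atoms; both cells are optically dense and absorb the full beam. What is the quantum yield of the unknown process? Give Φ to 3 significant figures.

Photons absorbed by the actinometer: 3.01e-6 / 0.131 = 2.298e-5 mol.
Φ(unknown) = 2.05e-5 / 2.298e-5 = 0.892.

Φ = 0.892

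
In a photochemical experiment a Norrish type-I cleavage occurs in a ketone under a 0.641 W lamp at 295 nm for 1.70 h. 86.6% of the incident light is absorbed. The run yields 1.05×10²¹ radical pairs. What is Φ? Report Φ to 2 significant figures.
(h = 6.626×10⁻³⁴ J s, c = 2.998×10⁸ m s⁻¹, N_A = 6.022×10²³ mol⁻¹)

Product: 1.05×10²¹ / 6.022×10²³ = 0.001744 mol.
Photon energy at 295 nm: hc/λ = (6.626×10⁻³⁴)(2.998×10⁸)/(295×10⁻⁹) = 6.734×10⁻¹⁹ J.
Energy delivered: (0.641 W)(6120 s) = 3923 J.
Photons incident: 3923 / 6.734×10⁻¹⁹ = 5.826×10²¹, i.e. 5.826×10²¹/6.022×10²³ = 0.009675 mol.
Photons absorbed: 0.866 × 0.009675 = 0.008379 mol.
Φ = 0.001744 mol / 0.008379 mol photons = 0.21.

Φ = 0.21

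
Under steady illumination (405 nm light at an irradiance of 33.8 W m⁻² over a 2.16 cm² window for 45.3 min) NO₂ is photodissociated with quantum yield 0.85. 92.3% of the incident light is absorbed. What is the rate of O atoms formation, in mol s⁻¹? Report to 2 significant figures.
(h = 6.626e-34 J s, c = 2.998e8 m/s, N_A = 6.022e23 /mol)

Photon energy at 405 nm: hc/λ = (6.626e-34)(2.998e8)/(405e-9) = 4.905e-19 J.
Energy delivered: (33.8 W m⁻²)(2.16e-4 m²)(2718 s) = 19.84 J.
Photons incident: 19.84 / 4.905e-19 = 4.045e19, i.e. 4.045e19/6.022e23 = 6.717e-5 mol.
Photons absorbed: 0.923 × 6.717e-5 = 6.200e-5 mol.
Product formed: 0.85 × 6.200e-5 = 5.270e-5 mol.
Rate: 5.270e-5 / 2718 s = 1.9e-8 mol s⁻¹.

1.9e-8 mol s⁻¹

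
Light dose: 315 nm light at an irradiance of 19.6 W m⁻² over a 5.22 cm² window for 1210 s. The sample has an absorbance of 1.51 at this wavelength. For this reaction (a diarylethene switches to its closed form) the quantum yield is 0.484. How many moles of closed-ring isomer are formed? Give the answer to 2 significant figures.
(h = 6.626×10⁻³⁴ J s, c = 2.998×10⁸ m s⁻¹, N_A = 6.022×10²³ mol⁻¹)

1.5×10⁻⁵ mol

Photon energy at 315 nm: hc/λ = (6.626×10⁻³⁴)(2.998×10⁸)/(315×10⁻⁹) = 6.306×10⁻¹⁹ J.
Energy delivered: (19.6 W m⁻²)(5.22×10⁻⁴ m²)(1210 s) = 12.38 J.
Photons incident: 12.38 / 6.306×10⁻¹⁹ = 1.963×10¹⁹, i.e. 1.963×10¹⁹/6.022×10²³ = 3.260×10⁻⁵ mol.
Fraction absorbed: 1 − 10^(−1.51) = 0.9691.
Photons absorbed: 0.9691 × 3.260×10⁻⁵ = 3.159×10⁻⁵ mol.
Product: Φ × n_abs = 0.484 × 3.159×10⁻⁵ = 1.529×10⁻⁵ mol.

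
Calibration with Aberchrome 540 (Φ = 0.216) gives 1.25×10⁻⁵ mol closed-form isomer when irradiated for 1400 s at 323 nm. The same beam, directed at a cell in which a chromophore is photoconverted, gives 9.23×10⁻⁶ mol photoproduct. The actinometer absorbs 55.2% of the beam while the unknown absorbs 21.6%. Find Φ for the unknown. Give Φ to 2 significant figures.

Φ = 0.41

Photons absorbed by the actinometer: 1.25×10⁻⁵ / 0.216 = 5.787×10⁻⁵ mol.
Incident flux: 5.787×10⁻⁵ / 0.552 = 1.048×10⁻⁴ einstein.
Absorbed by unknown: 0.216 × 1.048×10⁻⁴ = 2.264×10⁻⁵ mol.
Φ(unknown) = 9.23×10⁻⁶ / 2.264×10⁻⁵ = 0.41.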